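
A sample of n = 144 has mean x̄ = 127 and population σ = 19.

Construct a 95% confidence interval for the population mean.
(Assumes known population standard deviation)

Answer: (123.8967, 130.1033)

Derivation:
Confidence level: 95%, α = 0.05
z_0.025 = 1.960
SE = σ/√n = 19/√144 = 1.5833
Margin of error = 1.960 × 1.5833 = 3.1033
CI: x̄ ± margin = 127 ± 3.1033
CI: (123.8967, 130.1033)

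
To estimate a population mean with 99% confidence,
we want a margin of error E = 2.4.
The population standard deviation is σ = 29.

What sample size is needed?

z_0.005 = 2.576
n = (z×σ/E)² = (2.576×29/2.4)²
n = 968.8694
Round up: n = 969

Answer: n = 969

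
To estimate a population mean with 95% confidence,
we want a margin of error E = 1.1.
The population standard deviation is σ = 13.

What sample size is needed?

Answer: n = 537

Derivation:
z_0.025 = 1.960
n = (z×σ/E)² = (1.960×13/1.1)²
n = 536.5540
Round up: n = 537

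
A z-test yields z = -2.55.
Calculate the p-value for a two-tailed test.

Answer: p-value ≈ 0.0108

Derivation:
For z = -2.55:
p = 2×P(Z > |-2.55|) = 2×(1 - Φ(2.55)) = 0.0108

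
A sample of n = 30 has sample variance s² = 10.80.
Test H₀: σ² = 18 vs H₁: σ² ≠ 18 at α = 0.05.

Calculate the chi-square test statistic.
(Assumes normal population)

df = n - 1 = 29
χ² = (n-1)s²/σ₀² = 29×10.80/18 = 17.4000
Critical values: χ²_{0.975,29} = 16.047, χ²_{0.025,29} = 45.722
Rejection region: χ² < 16.047 or χ² > 45.722
Decision: fail to reject H₀

Answer: χ² = 17.4000, fail to reject H₀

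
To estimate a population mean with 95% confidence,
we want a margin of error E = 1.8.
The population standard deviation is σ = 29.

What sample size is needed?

z_0.025 = 1.960
n = (z×σ/E)² = (1.960×29/1.8)²
n = 997.1560
Round up: n = 998

Answer: n = 998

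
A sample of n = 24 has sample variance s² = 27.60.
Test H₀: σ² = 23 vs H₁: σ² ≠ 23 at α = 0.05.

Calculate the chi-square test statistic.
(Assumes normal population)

df = n - 1 = 23
χ² = (n-1)s²/σ₀² = 23×27.60/23 = 27.6000
Critical values: χ²_{0.975,23} = 11.689, χ²_{0.025,23} = 38.076
Rejection region: χ² < 11.689 or χ² > 38.076
Decision: fail to reject H₀

Answer: χ² = 27.6000, fail to reject H₀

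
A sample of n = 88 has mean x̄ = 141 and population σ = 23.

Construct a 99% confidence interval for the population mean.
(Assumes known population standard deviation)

Answer: (134.6842, 147.3158)

Derivation:
Confidence level: 99%, α = 0.01
z_0.005 = 2.576
SE = σ/√n = 23/√88 = 2.4518
Margin of error = 2.576 × 2.4518 = 6.3158
CI: x̄ ± margin = 141 ± 6.3158
CI: (134.6842, 147.3158)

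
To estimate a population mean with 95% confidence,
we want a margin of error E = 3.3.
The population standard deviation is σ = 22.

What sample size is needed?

Answer: n = 171

Derivation:
z_0.025 = 1.960
n = (z×σ/E)² = (1.960×22/3.3)²
n = 170.7378
Round up: n = 171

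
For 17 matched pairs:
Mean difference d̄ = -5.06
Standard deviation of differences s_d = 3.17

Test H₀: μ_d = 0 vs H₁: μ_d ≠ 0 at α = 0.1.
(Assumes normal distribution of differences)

Answer: t = -6.5817, reject H₀

Derivation:
df = n - 1 = 16
SE = s_d/√n = 3.17/√17 = 0.7688
t = d̄/SE = -5.06/0.7688 = -6.5817
Critical value: t_{0.05,16} = ±1.746
p-value < 0.0001
Decision: reject H₀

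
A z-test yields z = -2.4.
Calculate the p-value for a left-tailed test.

For z = -2.4:
p = P(Z < -2.4) = Φ(-2.4) = 0.0082

Answer: p-value ≈ 0.0082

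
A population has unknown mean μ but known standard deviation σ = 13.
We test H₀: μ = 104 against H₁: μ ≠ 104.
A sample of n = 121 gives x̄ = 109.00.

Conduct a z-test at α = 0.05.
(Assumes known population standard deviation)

Answer: z = 4.2308, reject H₀

Derivation:
Standard error: SE = σ/√n = 13/√121 = 1.1818
z-statistic: z = (x̄ - μ₀)/SE = (109.00 - 104)/1.1818 = 4.2308
Critical value: ±1.960
p-value < 0.0001
Decision: reject H₀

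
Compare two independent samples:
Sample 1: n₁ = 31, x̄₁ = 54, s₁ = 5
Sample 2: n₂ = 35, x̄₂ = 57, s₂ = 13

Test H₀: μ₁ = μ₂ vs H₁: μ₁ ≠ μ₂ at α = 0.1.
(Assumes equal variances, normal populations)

Answer: t = -1.2073, fail to reject H₀

Derivation:
Pooled variance: s²_p = [30×5² + 34×13²]/(64) = 101.5000
s_p = 10.0747
SE = s_p×√(1/n₁ + 1/n₂) = 10.0747×√(1/31 + 1/35) = 2.4848
t = (x̄₁ - x̄₂)/SE = (54 - 57)/2.4848 = -1.2073
df = 64, t-critical = ±1.669
Decision: fail to reject H₀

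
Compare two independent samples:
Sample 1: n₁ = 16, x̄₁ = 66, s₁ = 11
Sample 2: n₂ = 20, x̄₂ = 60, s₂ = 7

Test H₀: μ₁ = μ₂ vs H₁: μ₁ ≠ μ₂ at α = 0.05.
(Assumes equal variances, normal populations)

Pooled variance: s²_p = [15×11² + 19×7²]/(34) = 80.7647
s_p = 8.9869
SE = s_p×√(1/n₁ + 1/n₂) = 8.9869×√(1/16 + 1/20) = 3.0143
t = (x̄₁ - x̄₂)/SE = (66 - 60)/3.0143 = 1.9905
df = 34, t-critical = ±2.032
Decision: fail to reject H₀

Answer: t = 1.9905, fail to reject H₀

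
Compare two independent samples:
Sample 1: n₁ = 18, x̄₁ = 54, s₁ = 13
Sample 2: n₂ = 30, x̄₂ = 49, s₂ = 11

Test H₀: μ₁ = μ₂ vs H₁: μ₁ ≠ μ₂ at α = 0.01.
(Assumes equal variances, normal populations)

Pooled variance: s²_p = [17×13² + 29×11²]/(46) = 138.7391
s_p = 11.7788
SE = s_p×√(1/n₁ + 1/n₂) = 11.7788×√(1/18 + 1/30) = 3.5118
t = (x̄₁ - x̄₂)/SE = (54 - 49)/3.5118 = 1.4238
df = 46, t-critical = ±2.687
Decision: fail to reject H₀

Answer: t = 1.4238, fail to reject H₀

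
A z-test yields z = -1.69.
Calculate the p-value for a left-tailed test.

For z = -1.69:
p = P(Z < -1.69) = Φ(-1.69) = 0.0455

Answer: p-value ≈ 0.0455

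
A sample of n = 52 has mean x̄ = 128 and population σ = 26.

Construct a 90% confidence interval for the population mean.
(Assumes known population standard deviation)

Confidence level: 90%, α = 0.1
z_0.05 = 1.645
SE = σ/√n = 26/√52 = 3.6056
Margin of error = 1.645 × 3.6056 = 5.9312
CI: x̄ ± margin = 128 ± 5.9312
CI: (122.0688, 133.9312)

Answer: (122.0688, 133.9312)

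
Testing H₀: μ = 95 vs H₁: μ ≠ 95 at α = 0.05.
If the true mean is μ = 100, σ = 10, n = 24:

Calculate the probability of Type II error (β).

Answer: β ≈ 0.3122

Derivation:
SE = σ/√n = 10/√24 = 2.0412
Critical values: μ₀ ± z_0.025×SE = 95 ± 1.960×2.0412
Acceptance region: (90.9992, 99.0008)
Under H₁ (μ = 100): z_high = (99.0008 - 100)/2.0412 = -0.4895, z_low = (90.9992 - 100)/2.0412 = -4.4096
β = P(not reject | H₁) = Φ(-0.4895) - Φ(-4.4096) ≈ 0.3122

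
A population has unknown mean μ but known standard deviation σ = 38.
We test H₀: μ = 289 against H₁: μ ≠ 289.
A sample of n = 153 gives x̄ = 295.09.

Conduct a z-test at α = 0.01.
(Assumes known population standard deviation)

Standard error: SE = σ/√n = 38/√153 = 3.0721
z-statistic: z = (x̄ - μ₀)/SE = (295.09 - 289)/3.0721 = 1.9824
Critical value: ±2.576
p-value = 0.0474
Decision: fail to reject H₀

Answer: z = 1.9824, fail to reject H₀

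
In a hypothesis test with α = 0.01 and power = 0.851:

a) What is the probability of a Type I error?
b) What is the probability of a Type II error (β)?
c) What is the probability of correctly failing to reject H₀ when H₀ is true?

a) Type I error probability = α = 0.01
b) Power = P(reject H₀ | H₁ true) = 1 - β = 0.851, so Type II error probability = β = 1 - Power = 0.149
c) P(fail to reject H₀ | H₀ true) = 1 - α = 0.99

Answer: a) 0.01, b) 0.149, c) 0.99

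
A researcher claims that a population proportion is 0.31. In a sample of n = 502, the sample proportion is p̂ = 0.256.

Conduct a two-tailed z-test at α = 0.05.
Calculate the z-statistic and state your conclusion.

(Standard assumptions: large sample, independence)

Answer: z = -2.6160, reject H₀

Derivation:
H₀: p = 0.31, H₁: p ≠ 0.31
Standard error: SE = √(p₀(1-p₀)/n) = √(0.31×0.69/502) = 0.020642
z-statistic: z = (p̂ - p₀)/SE = (0.256 - 0.31)/0.020642 = -2.6160
Critical value: z_0.025 = ±1.960
p-value = 0.0089
Decision: reject H₀ at α = 0.05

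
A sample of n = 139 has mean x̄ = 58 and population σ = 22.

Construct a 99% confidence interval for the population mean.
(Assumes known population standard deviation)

Answer: (53.1932, 62.8068)

Derivation:
Confidence level: 99%, α = 0.01
z_0.005 = 2.576
SE = σ/√n = 22/√139 = 1.8660
Margin of error = 2.576 × 1.8660 = 4.8068
CI: x̄ ± margin = 58 ± 4.8068
CI: (53.1932, 62.8068)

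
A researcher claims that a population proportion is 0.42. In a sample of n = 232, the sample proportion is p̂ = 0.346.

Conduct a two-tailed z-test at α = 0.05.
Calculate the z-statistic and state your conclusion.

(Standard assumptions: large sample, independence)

Answer: z = -2.2837, reject H₀

Derivation:
H₀: p = 0.42, H₁: p ≠ 0.42
Standard error: SE = √(p₀(1-p₀)/n) = √(0.42×0.58/232) = 0.032404
z-statistic: z = (p̂ - p₀)/SE = (0.346 - 0.42)/0.032404 = -2.2837
Critical value: z_0.025 = ±1.960
p-value = 0.0224
Decision: reject H₀ at α = 0.05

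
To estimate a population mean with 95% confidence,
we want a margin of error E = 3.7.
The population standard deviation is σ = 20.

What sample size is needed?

z_0.025 = 1.960
n = (z×σ/E)² = (1.960×20/3.7)²
n = 112.2454
Round up: n = 113

Answer: n = 113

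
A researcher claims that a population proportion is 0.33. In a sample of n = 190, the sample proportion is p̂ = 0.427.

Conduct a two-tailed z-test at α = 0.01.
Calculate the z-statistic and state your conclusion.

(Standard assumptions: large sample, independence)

H₀: p = 0.33, H₁: p ≠ 0.33
Standard error: SE = √(p₀(1-p₀)/n) = √(0.33×0.67/190) = 0.034113
z-statistic: z = (p̂ - p₀)/SE = (0.427 - 0.33)/0.034113 = 2.8435
Critical value: z_0.005 = ±2.576
p-value = 0.0045
Decision: reject H₀ at α = 0.01

Answer: z = 2.8435, reject H₀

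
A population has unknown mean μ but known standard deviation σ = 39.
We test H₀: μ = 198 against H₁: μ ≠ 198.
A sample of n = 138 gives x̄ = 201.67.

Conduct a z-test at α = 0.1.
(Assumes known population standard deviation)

Answer: z = 1.1055, fail to reject H₀

Derivation:
Standard error: SE = σ/√n = 39/√138 = 3.3199
z-statistic: z = (x̄ - μ₀)/SE = (201.67 - 198)/3.3199 = 1.1055
Critical value: ±1.645
p-value = 0.2689
Decision: fail to reject H₀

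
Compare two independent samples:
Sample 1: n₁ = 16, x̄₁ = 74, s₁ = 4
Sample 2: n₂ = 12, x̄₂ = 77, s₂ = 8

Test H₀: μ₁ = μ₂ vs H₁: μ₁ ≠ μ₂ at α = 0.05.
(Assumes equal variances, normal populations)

Answer: t = -1.3037, fail to reject H₀

Derivation:
Pooled variance: s²_p = [15×4² + 11×8²]/(26) = 36.3077
s_p = 6.0256
SE = s_p×√(1/n₁ + 1/n₂) = 6.0256×√(1/16 + 1/12) = 2.3011
t = (x̄₁ - x̄₂)/SE = (74 - 77)/2.3011 = -1.3037
df = 26, t-critical = ±2.056
Decision: fail to reject H₀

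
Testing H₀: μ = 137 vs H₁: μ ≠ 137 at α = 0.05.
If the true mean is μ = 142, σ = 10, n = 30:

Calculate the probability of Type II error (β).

SE = σ/√n = 10/√30 = 1.8257
Critical values: μ₀ ± z_0.025×SE = 137 ± 1.960×1.8257
Acceptance region: (133.4216, 140.5784)
Under H₁ (μ = 142): z_high = (140.5784 - 142)/1.8257 = -0.7787, z_low = (133.4216 - 142)/1.8257 = -4.6987
β = P(not reject | H₁) = Φ(-0.7787) - Φ(-4.6987) ≈ 0.2181

Answer: β ≈ 0.2181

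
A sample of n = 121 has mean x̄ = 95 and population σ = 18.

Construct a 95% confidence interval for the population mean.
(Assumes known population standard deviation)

Confidence level: 95%, α = 0.05
z_0.025 = 1.960
SE = σ/√n = 18/√121 = 1.6364
Margin of error = 1.960 × 1.6364 = 3.2073
CI: x̄ ± margin = 95 ± 3.2073
CI: (91.7927, 98.2073)

Answer: (91.7927, 98.2073)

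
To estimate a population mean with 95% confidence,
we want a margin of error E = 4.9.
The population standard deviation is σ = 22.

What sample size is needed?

Answer: n = 78

Derivation:
z_0.025 = 1.960
n = (z×σ/E)² = (1.960×22/4.9)²
n = 77.4400
Round up: n = 78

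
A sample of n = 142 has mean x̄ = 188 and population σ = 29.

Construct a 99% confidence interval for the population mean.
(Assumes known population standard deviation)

Answer: (181.7310, 194.2690)

Derivation:
Confidence level: 99%, α = 0.01
z_0.005 = 2.576
SE = σ/√n = 29/√142 = 2.4336
Margin of error = 2.576 × 2.4336 = 6.2690
CI: x̄ ± margin = 188 ± 6.2690
CI: (181.7310, 194.2690)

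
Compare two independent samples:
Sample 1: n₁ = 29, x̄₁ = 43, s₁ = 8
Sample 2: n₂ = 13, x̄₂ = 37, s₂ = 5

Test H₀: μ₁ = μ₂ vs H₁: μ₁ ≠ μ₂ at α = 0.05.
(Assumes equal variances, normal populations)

Pooled variance: s²_p = [28×8² + 12×5²]/(40) = 52.3000
s_p = 7.2319
SE = s_p×√(1/n₁ + 1/n₂) = 7.2319×√(1/29 + 1/13) = 2.4138
t = (x̄₁ - x̄₂)/SE = (43 - 37)/2.4138 = 2.4857
df = 40, t-critical = ±2.021
Decision: reject H₀

Answer: t = 2.4857, reject H₀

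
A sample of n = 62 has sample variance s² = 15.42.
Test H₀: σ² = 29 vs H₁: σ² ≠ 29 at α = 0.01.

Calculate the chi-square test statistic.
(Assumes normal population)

df = n - 1 = 61
χ² = (n-1)s²/σ₀² = 61×15.42/29 = 32.4352
Critical values: χ²_{0.995,61} = 36.301, χ²_{0.005,61} = 93.186
Rejection region: χ² < 36.301 or χ² > 93.186
Decision: reject H₀

Answer: χ² = 32.4352, reject H₀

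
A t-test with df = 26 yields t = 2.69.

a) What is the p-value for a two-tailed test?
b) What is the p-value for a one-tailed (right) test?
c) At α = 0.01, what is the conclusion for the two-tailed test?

Answer: a) 0.0123, b) 0.0062, c) fail to reject H₀

Derivation:
Using t-distribution with df = 26:
a) Two-tailed: p = 2×P(T > 2.69) = 0.0123
b) One-tailed: p = P(T > 2.69) = 0.0062
c) 0.0123 ≥ 0.01, fail to reject H₀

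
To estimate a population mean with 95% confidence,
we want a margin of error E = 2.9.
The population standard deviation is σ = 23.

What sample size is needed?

z_0.025 = 1.960
n = (z×σ/E)² = (1.960×23/2.9)²
n = 241.6417
Round up: n = 242

Answer: n = 242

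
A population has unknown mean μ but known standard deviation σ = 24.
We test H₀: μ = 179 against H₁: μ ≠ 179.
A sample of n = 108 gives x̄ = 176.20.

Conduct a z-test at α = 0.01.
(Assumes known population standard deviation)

Answer: z = -1.2124, fail to reject H₀

Derivation:
Standard error: SE = σ/√n = 24/√108 = 2.3094
z-statistic: z = (x̄ - μ₀)/SE = (176.20 - 179)/2.3094 = -1.2124
Critical value: ±2.576
p-value = 0.2254
Decision: fail to reject H₀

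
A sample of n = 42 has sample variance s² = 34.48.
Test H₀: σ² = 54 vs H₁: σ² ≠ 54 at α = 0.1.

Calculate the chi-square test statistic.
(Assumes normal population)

df = n - 1 = 41
χ² = (n-1)s²/σ₀² = 41×34.48/54 = 26.1793
Critical values: χ²_{0.95,41} = 27.326, χ²_{0.05,41} = 56.942
Rejection region: χ² < 27.326 or χ² > 56.942
Decision: reject H₀

Answer: χ² = 26.1793, reject H₀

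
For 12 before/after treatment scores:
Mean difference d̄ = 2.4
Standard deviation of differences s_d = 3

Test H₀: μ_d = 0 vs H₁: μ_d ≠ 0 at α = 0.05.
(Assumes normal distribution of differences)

Answer: t = 2.7714, reject H₀

Derivation:
df = n - 1 = 11
SE = s_d/√n = 3/√12 = 0.8660
t = d̄/SE = 2.4/0.8660 = 2.7714
Critical value: t_{0.025,11} = ±2.201
p-value ≈ 0.0182
Decision: reject H₀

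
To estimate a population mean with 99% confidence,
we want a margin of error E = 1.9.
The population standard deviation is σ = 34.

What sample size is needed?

Answer: n = 2125

Derivation:
z_0.005 = 2.576
n = (z×σ/E)² = (2.576×34/1.9)²
n = 2124.9189
Round up: n = 2125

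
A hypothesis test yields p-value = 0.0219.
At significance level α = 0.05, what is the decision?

Answer: reject H₀

Derivation:
Compare p-value to α:
0.0219 < 0.05
Decision: reject H₀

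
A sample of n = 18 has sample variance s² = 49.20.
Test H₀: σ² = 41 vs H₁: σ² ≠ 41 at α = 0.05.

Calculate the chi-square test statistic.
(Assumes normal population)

Answer: χ² = 20.4000, fail to reject H₀

Derivation:
df = n - 1 = 17
χ² = (n-1)s²/σ₀² = 17×49.20/41 = 20.4000
Critical values: χ²_{0.975,17} = 7.564, χ²_{0.025,17} = 30.191
Rejection region: χ² < 7.564 or χ² > 30.191
Decision: fail to reject H₀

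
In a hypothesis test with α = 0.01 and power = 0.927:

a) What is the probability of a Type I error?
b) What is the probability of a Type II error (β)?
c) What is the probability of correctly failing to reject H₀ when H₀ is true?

a) Type I error probability = α = 0.01
b) Power = P(reject H₀ | H₁ true) = 1 - β = 0.927, so Type II error probability = β = 1 - Power = 0.073
c) P(fail to reject H₀ | H₀ true) = 1 - α = 0.99

Answer: a) 0.01, b) 0.073, c) 0.99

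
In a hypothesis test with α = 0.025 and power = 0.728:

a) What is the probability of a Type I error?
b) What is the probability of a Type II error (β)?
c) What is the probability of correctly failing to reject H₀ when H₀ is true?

a) Type I error probability = α = 0.025
b) Power = P(reject H₀ | H₁ true) = 1 - β = 0.728, so Type II error probability = β = 1 - Power = 0.272
c) P(fail to reject H₀ | H₀ true) = 1 - α = 0.975

Answer: a) 0.025, b) 0.272, c) 0.975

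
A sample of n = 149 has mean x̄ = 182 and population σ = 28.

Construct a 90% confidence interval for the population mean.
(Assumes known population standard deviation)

Answer: (178.2267, 185.7733)

Derivation:
Confidence level: 90%, α = 0.1
z_0.05 = 1.645
SE = σ/√n = 28/√149 = 2.2938
Margin of error = 1.645 × 2.2938 = 3.7733
CI: x̄ ± margin = 182 ± 3.7733
CI: (178.2267, 185.7733)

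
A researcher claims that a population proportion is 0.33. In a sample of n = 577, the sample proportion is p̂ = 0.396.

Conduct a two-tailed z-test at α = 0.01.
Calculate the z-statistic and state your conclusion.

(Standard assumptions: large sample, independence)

H₀: p = 0.33, H₁: p ≠ 0.33
Standard error: SE = √(p₀(1-p₀)/n) = √(0.33×0.67/577) = 0.019575
z-statistic: z = (p̂ - p₀)/SE = (0.396 - 0.33)/0.019575 = 3.3716
Critical value: z_0.005 = ±2.576
p-value = 0.0007
Decision: reject H₀ at α = 0.01

Answer: z = 3.3716, reject H₀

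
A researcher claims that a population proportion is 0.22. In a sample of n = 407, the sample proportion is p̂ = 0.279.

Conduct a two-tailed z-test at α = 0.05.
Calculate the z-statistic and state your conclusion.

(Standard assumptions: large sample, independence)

Answer: z = 2.8734, reject H₀

Derivation:
H₀: p = 0.22, H₁: p ≠ 0.22
Standard error: SE = √(p₀(1-p₀)/n) = √(0.22×0.78/407) = 0.020533
z-statistic: z = (p̂ - p₀)/SE = (0.279 - 0.22)/0.020533 = 2.8734
Critical value: z_0.025 = ±1.960
p-value = 0.0041
Decision: reject H₀ at α = 0.05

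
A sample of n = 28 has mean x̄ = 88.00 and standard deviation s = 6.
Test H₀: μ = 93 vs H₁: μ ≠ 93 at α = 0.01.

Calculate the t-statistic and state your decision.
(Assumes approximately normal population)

df = n - 1 = 27
SE = s/√n = 6/√28 = 1.1339
t = (x̄ - μ₀)/SE = (88.00 - 93)/1.1339 = -4.4096
Critical value: t_{0.005,27} = ±2.771
p-value ≈ 0.0001
Decision: reject H₀

Answer: t = -4.4096, reject H₀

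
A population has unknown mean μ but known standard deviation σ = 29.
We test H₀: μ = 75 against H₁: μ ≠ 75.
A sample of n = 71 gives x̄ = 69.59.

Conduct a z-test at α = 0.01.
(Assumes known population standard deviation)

Answer: z = -1.5719, fail to reject H₀

Derivation:
Standard error: SE = σ/√n = 29/√71 = 3.4417
z-statistic: z = (x̄ - μ₀)/SE = (69.59 - 75)/3.4417 = -1.5719
Critical value: ±2.576
p-value = 0.1160
Decision: fail to reject H₀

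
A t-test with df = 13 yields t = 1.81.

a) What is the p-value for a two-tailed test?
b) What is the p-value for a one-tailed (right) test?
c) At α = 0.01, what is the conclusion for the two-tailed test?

Using t-distribution with df = 13:
a) Two-tailed: p = 2×P(T > 1.81) = 0.0935
b) One-tailed: p = P(T > 1.81) = 0.0467
c) 0.0935 ≥ 0.01, fail to reject H₀

Answer: a) 0.0935, b) 0.0467, c) fail to reject H₀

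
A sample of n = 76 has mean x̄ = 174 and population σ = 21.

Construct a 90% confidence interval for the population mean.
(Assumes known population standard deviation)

Answer: (170.0374, 177.9626)

Derivation:
Confidence level: 90%, α = 0.1
z_0.05 = 1.645
SE = σ/√n = 21/√76 = 2.4089
Margin of error = 1.645 × 2.4089 = 3.9626
CI: x̄ ± margin = 174 ± 3.9626
CI: (170.0374, 177.9626)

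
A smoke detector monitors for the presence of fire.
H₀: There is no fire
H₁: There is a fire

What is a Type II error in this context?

Type I error (α): Rejecting H₀ when H₀ is true
Type II error (β): Failing to reject H₀ when H₁ is true

Answer: The alarm fails to sound when there actually is a fire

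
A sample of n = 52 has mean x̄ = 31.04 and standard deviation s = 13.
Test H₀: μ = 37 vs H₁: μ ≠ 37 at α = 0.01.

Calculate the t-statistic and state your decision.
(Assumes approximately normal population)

Answer: t = -3.3060, reject H₀

Derivation:
df = n - 1 = 51
SE = s/√n = 13/√52 = 1.8028
t = (x̄ - μ₀)/SE = (31.04 - 37)/1.8028 = -3.3060
Critical value: t_{0.005,51} = ±2.676
p-value ≈ 0.0017
Decision: reject H₀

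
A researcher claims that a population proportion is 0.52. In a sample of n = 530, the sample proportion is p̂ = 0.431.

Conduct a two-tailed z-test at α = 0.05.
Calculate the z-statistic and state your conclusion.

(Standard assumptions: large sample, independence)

Answer: z = -4.1012, reject H₀

Derivation:
H₀: p = 0.52, H₁: p ≠ 0.52
Standard error: SE = √(p₀(1-p₀)/n) = √(0.52×0.48/530) = 0.021701
z-statistic: z = (p̂ - p₀)/SE = (0.431 - 0.52)/0.021701 = -4.1012
Critical value: z_0.025 = ±1.960
p-value < 0.0001
Decision: reject H₀ at α = 0.05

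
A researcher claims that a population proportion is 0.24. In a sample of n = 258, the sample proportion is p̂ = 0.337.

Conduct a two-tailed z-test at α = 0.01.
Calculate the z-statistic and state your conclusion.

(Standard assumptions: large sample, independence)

Answer: z = 3.6481, reject H₀

Derivation:
H₀: p = 0.24, H₁: p ≠ 0.24
Standard error: SE = √(p₀(1-p₀)/n) = √(0.24×0.76/258) = 0.026589
z-statistic: z = (p̂ - p₀)/SE = (0.337 - 0.24)/0.026589 = 3.6481
Critical value: z_0.005 = ±2.576
p-value = 0.0003
Decision: reject H₀ at α = 0.01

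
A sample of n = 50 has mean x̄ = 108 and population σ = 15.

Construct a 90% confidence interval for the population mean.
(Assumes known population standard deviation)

Confidence level: 90%, α = 0.1
z_0.05 = 1.645
SE = σ/√n = 15/√50 = 2.1213
Margin of error = 1.645 × 2.1213 = 3.4895
CI: x̄ ± margin = 108 ± 3.4895
CI: (104.5105, 111.4895)

Answer: (104.5105, 111.4895)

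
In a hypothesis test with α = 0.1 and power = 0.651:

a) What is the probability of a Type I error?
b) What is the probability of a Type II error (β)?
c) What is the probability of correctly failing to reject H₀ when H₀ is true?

a) Type I error probability = α = 0.1
b) Power = P(reject H₀ | H₁ true) = 1 - β = 0.651, so Type II error probability = β = 1 - Power = 0.349
c) P(fail to reject H₀ | H₀ true) = 1 - α = 0.9

Answer: a) 0.1, b) 0.349, c) 0.9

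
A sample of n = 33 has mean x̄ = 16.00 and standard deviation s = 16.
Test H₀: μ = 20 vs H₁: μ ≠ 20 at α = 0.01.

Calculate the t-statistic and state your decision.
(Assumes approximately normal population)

Answer: t = -1.4362, fail to reject H₀

Derivation:
df = n - 1 = 32
SE = s/√n = 16/√33 = 2.7852
t = (x̄ - μ₀)/SE = (16.00 - 20)/2.7852 = -1.4362
Critical value: t_{0.005,32} = ±2.738
p-value ≈ 0.1607
Decision: fail to reject H₀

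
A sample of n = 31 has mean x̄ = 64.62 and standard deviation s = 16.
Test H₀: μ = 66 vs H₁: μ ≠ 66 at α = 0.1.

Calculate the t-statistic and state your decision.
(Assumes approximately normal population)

Answer: t = -0.4802, fail to reject H₀

Derivation:
df = n - 1 = 30
SE = s/√n = 16/√31 = 2.8737
t = (x̄ - μ₀)/SE = (64.62 - 66)/2.8737 = -0.4802
Critical value: t_{0.05,30} = ±1.697
p-value ≈ 0.6346
Decision: fail to reject H₀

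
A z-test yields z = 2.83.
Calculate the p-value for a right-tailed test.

For z = 2.83:
p = P(Z > 2.83) = 1 - Φ(2.83) = 0.0023

Answer: p-value ≈ 0.0023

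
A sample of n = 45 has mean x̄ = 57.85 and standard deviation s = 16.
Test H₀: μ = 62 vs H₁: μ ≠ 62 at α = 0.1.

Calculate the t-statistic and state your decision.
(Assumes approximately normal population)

df = n - 1 = 44
SE = s/√n = 16/√45 = 2.3851
t = (x̄ - μ₀)/SE = (57.85 - 62)/2.3851 = -1.7400
Critical value: t_{0.05,44} = ±1.680
p-value ≈ 0.0889
Decision: reject H₀

Answer: t = -1.7400, reject H₀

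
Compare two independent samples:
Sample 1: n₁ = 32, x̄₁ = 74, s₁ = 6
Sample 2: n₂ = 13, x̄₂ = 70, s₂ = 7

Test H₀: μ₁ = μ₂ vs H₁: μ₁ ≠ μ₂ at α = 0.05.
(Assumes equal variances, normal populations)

Answer: t = 1.9320, fail to reject H₀

Derivation:
Pooled variance: s²_p = [31×6² + 12×7²]/(43) = 39.6279
s_p = 6.2951
SE = s_p×√(1/n₁ + 1/n₂) = 6.2951×√(1/32 + 1/13) = 2.0704
t = (x̄₁ - x̄₂)/SE = (74 - 70)/2.0704 = 1.9320
df = 43, t-critical = ±2.017
Decision: fail to reject H₀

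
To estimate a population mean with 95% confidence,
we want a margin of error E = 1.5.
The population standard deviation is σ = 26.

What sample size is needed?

z_0.025 = 1.960
n = (z×σ/E)² = (1.960×26/1.5)²
n = 1154.1874
Round up: n = 1155

Answer: n = 1155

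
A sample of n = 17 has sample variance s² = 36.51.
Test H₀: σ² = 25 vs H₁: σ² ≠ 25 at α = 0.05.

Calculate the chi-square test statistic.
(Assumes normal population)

Answer: χ² = 23.3664, fail to reject H₀

Derivation:
df = n - 1 = 16
χ² = (n-1)s²/σ₀² = 16×36.51/25 = 23.3664
Critical values: χ²_{0.975,16} = 6.908, χ²_{0.025,16} = 28.845
Rejection region: χ² < 6.908 or χ² > 28.845
Decision: fail to reject H₀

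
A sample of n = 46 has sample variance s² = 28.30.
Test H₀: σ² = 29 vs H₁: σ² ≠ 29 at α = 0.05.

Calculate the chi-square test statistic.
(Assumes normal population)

df = n - 1 = 45
χ² = (n-1)s²/σ₀² = 45×28.30/29 = 43.9138
Critical values: χ²_{0.975,45} = 28.366, χ²_{0.025,45} = 65.410
Rejection region: χ² < 28.366 or χ² > 65.410
Decision: fail to reject H₀

Answer: χ² = 43.9138, fail to reject H₀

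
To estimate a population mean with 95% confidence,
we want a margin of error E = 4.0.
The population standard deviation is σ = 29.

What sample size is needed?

Answer: n = 202

Derivation:
z_0.025 = 1.960
n = (z×σ/E)² = (1.960×29/4.0)²
n = 201.9241
Round up: n = 202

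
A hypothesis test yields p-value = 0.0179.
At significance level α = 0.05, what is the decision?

Compare p-value to α:
0.0179 < 0.05
Decision: reject H₀

Answer: reject H₀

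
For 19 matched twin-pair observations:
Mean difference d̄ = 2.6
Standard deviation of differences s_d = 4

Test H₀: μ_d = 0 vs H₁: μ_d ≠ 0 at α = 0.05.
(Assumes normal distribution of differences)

Answer: t = 2.8332, reject H₀

Derivation:
df = n - 1 = 18
SE = s_d/√n = 4/√19 = 0.9177
t = d̄/SE = 2.6/0.9177 = 2.8332
Critical value: t_{0.025,18} = ±2.101
p-value ≈ 0.0110
Decision: reject H₀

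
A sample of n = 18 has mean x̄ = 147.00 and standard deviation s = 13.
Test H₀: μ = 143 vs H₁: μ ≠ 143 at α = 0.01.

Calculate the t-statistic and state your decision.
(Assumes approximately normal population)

df = n - 1 = 17
SE = s/√n = 13/√18 = 3.0641
t = (x̄ - μ₀)/SE = (147.00 - 143)/3.0641 = 1.3054
Critical value: t_{0.005,17} = ±2.898
p-value ≈ 0.2091
Decision: fail to reject H₀

Answer: t = 1.3054, fail to reject H₀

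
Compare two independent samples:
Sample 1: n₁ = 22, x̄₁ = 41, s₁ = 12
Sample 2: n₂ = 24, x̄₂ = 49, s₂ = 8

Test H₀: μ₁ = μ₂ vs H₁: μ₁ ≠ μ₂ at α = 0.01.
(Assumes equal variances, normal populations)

Pooled variance: s²_p = [21×12² + 23×8²]/(44) = 102.1818
s_p = 10.1085
SE = s_p×√(1/n₁ + 1/n₂) = 10.1085×√(1/22 + 1/24) = 2.9837
t = (x̄₁ - x̄₂)/SE = (41 - 49)/2.9837 = -2.6812
df = 44, t-critical = ±2.692
Decision: fail to reject H₀

Answer: t = -2.6812, fail to reject H₀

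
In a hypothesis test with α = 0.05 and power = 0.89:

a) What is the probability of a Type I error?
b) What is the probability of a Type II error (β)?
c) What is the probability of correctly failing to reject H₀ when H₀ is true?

Answer: a) 0.05, b) 0.11, c) 0.95

Derivation:
a) Type I error probability = α = 0.05
b) Power = P(reject H₀ | H₁ true) = 1 - β = 0.89, so Type II error probability = β = 1 - Power = 0.11
c) P(fail to reject H₀ | H₀ true) = 1 - α = 0.95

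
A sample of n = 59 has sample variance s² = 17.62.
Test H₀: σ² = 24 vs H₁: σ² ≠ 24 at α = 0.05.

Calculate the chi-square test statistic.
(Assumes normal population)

df = n - 1 = 58
χ² = (n-1)s²/σ₀² = 58×17.62/24 = 42.5817
Critical values: χ²_{0.975,58} = 38.844, χ²_{0.025,58} = 80.936
Rejection region: χ² < 38.844 or χ² > 80.936
Decision: fail to reject H₀

Answer: χ² = 42.5817, fail to reject H₀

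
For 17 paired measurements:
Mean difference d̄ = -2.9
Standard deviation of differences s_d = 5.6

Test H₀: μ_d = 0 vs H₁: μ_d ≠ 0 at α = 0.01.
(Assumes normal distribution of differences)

df = n - 1 = 16
SE = s_d/√n = 5.6/√17 = 1.3582
t = d̄/SE = -2.9/1.3582 = -2.1352
Critical value: t_{0.005,16} = ±2.921
p-value ≈ 0.0486
Decision: fail to reject H₀

Answer: t = -2.1352, fail to reject H₀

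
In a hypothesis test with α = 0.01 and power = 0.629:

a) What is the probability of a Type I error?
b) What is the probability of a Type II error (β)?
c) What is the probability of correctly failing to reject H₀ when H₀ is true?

Answer: a) 0.01, b) 0.371, c) 0.99

Derivation:
a) Type I error probability = α = 0.01
b) Power = P(reject H₀ | H₁ true) = 1 - β = 0.629, so Type II error probability = β = 1 - Power = 0.371
c) P(fail to reject H₀ | H₀ true) = 1 - α = 0.99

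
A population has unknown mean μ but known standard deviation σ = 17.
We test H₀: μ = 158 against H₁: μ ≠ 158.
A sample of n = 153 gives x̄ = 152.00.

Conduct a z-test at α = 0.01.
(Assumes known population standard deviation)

Answer: z = -4.3655, reject H₀

Derivation:
Standard error: SE = σ/√n = 17/√153 = 1.3744
z-statistic: z = (x̄ - μ₀)/SE = (152.00 - 158)/1.3744 = -4.3655
Critical value: ±2.576
p-value < 0.0001
Decision: reject H₀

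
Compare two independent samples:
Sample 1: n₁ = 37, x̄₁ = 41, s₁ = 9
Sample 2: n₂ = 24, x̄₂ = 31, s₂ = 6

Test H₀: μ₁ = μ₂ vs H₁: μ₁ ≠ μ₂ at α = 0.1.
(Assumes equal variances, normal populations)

Pooled variance: s²_p = [36×9² + 23×6²]/(59) = 63.4576
s_p = 7.9660
SE = s_p×√(1/n₁ + 1/n₂) = 7.9660×√(1/37 + 1/24) = 2.0878
t = (x̄₁ - x̄₂)/SE = (41 - 31)/2.0878 = 4.7897
df = 59, t-critical = ±1.671
Decision: reject H₀

Answer: t = 4.7897, reject H₀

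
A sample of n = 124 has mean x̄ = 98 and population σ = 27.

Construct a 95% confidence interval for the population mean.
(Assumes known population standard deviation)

Answer: (93.2476, 102.7524)

Derivation:
Confidence level: 95%, α = 0.05
z_0.025 = 1.960
SE = σ/√n = 27/√124 = 2.4247
Margin of error = 1.960 × 2.4247 = 4.7524
CI: x̄ ± margin = 98 ± 4.7524
CI: (93.2476, 102.7524)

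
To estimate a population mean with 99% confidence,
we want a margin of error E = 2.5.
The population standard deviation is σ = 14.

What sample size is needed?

z_0.005 = 2.576
n = (z×σ/E)² = (2.576×14/2.5)²
n = 208.0979
Round up: n = 209

Answer: n = 209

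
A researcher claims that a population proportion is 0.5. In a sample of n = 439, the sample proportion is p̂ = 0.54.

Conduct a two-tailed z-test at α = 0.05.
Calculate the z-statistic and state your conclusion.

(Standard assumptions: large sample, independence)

H₀: p = 0.5, H₁: p ≠ 0.5
Standard error: SE = √(p₀(1-p₀)/n) = √(0.5×0.5/439) = 0.023864
z-statistic: z = (p̂ - p₀)/SE = (0.54 - 0.5)/0.023864 = 1.6762
Critical value: z_0.025 = ±1.960
p-value = 0.0937
Decision: fail to reject H₀ at α = 0.05

Answer: z = 1.6762, fail to reject H₀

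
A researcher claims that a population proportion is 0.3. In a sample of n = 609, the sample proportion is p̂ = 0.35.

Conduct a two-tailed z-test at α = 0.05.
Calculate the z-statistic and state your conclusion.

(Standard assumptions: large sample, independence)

H₀: p = 0.3, H₁: p ≠ 0.3
Standard error: SE = √(p₀(1-p₀)/n) = √(0.3×0.7/609) = 0.018570
z-statistic: z = (p̂ - p₀)/SE = (0.35 - 0.3)/0.018570 = 2.6925
Critical value: z_0.025 = ±1.960
p-value = 0.0071
Decision: reject H₀ at α = 0.05

Answer: z = 2.6925, reject H₀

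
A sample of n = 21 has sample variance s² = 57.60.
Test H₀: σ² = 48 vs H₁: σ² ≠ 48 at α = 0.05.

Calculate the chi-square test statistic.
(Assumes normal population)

df = n - 1 = 20
χ² = (n-1)s²/σ₀² = 20×57.60/48 = 24.0000
Critical values: χ²_{0.975,20} = 9.591, χ²_{0.025,20} = 34.170
Rejection region: χ² < 9.591 or χ² > 34.170
Decision: fail to reject H₀

Answer: χ² = 24.0000, fail to reject H₀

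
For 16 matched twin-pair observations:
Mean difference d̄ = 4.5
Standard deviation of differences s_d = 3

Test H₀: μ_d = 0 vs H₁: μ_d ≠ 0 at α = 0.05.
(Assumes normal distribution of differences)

df = n - 1 = 15
SE = s_d/√n = 3/√16 = 0.7500
t = d̄/SE = 4.5/0.7500 = 6.0000
Critical value: t_{0.025,15} = ±2.131
p-value < 0.0001
Decision: reject H₀

Answer: t = 6.0000, reject H₀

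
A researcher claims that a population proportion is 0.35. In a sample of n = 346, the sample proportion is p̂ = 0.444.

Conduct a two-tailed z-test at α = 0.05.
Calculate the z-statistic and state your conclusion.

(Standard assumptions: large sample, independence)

H₀: p = 0.35, H₁: p ≠ 0.35
Standard error: SE = √(p₀(1-p₀)/n) = √(0.35×0.65/346) = 0.025642
z-statistic: z = (p̂ - p₀)/SE = (0.444 - 0.35)/0.025642 = 3.6659
Critical value: z_0.025 = ±1.960
p-value = 0.0002
Decision: reject H₀ at α = 0.05

Answer: z = 3.6659, reject H₀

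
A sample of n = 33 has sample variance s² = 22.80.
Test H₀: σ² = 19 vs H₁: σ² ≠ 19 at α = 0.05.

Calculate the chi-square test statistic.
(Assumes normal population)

df = n - 1 = 32
χ² = (n-1)s²/σ₀² = 32×22.80/19 = 38.4000
Critical values: χ²_{0.975,32} = 18.291, χ²_{0.025,32} = 49.480
Rejection region: χ² < 18.291 or χ² > 49.480
Decision: fail to reject H₀

Answer: χ² = 38.4000, fail to reject H₀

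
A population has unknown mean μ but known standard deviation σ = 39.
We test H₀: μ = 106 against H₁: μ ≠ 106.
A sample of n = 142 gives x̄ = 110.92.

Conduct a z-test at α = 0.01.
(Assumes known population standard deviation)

Standard error: SE = σ/√n = 39/√142 = 3.2728
z-statistic: z = (x̄ - μ₀)/SE = (110.92 - 106)/3.2728 = 1.5033
Critical value: ±2.576
p-value = 0.1328
Decision: fail to reject H₀

Answer: z = 1.5033, fail to reject H₀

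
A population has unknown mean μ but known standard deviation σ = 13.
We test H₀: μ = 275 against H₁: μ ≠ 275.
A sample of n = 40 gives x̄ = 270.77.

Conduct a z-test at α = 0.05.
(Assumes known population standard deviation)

Standard error: SE = σ/√n = 13/√40 = 2.0555
z-statistic: z = (x̄ - μ₀)/SE = (270.77 - 275)/2.0555 = -2.0579
Critical value: ±1.960
p-value = 0.0396
Decision: reject H₀

Answer: z = -2.0579, reject H₀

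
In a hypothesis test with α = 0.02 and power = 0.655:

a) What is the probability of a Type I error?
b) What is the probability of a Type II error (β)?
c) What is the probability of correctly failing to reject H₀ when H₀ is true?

Answer: a) 0.02, b) 0.345, c) 0.98

Derivation:
a) Type I error probability = α = 0.02
b) Power = P(reject H₀ | H₁ true) = 1 - β = 0.655, so Type II error probability = β = 1 - Power = 0.345
c) P(fail to reject H₀ | H₀ true) = 1 - α = 0.98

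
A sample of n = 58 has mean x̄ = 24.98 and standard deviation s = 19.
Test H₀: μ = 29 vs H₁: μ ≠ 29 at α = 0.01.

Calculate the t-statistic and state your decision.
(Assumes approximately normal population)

df = n - 1 = 57
SE = s/√n = 19/√58 = 2.4948
t = (x̄ - μ₀)/SE = (24.98 - 29)/2.4948 = -1.6114
Critical value: t_{0.005,57} = ±2.665
p-value ≈ 0.1126
Decision: fail to reject H₀

Answer: t = -1.6114, fail to reject H₀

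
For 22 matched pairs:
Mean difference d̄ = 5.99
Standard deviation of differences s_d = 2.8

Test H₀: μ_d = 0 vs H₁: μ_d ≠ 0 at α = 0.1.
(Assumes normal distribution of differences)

Answer: t = 10.0335, reject H₀

Derivation:
df = n - 1 = 21
SE = s_d/√n = 2.8/√22 = 0.5970
t = d̄/SE = 5.99/0.5970 = 10.0335
Critical value: t_{0.05,21} = ±1.721
p-value < 0.0001
Decision: reject H₀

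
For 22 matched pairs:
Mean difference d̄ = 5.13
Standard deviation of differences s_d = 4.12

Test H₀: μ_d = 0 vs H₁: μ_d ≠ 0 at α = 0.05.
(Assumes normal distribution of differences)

Answer: t = 5.8402, reject H₀

Derivation:
df = n - 1 = 21
SE = s_d/√n = 4.12/√22 = 0.8784
t = d̄/SE = 5.13/0.8784 = 5.8402
Critical value: t_{0.025,21} = ±2.080
p-value < 0.0001
Decision: reject H₀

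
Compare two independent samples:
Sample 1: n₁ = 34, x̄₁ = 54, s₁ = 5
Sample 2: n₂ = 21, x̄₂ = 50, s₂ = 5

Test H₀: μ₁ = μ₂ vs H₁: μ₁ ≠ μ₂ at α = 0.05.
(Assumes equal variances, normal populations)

Answer: t = 2.8825, reject H₀

Derivation:
Pooled variance: s²_p = [33×5² + 20×5²]/(53) = 25.0000
s_p = 5.0000
SE = s_p×√(1/n₁ + 1/n₂) = 5.0000×√(1/34 + 1/21) = 1.3877
t = (x̄₁ - x̄₂)/SE = (54 - 50)/1.3877 = 2.8825
df = 53, t-critical = ±2.006
Decision: reject H₀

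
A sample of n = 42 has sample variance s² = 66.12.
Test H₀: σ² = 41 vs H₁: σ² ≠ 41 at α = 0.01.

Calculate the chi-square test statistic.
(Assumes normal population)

Answer: χ² = 66.1200, fail to reject H₀

Derivation:
df = n - 1 = 41
χ² = (n-1)s²/σ₀² = 41×66.12/41 = 66.1200
Critical values: χ²_{0.995,41} = 21.421, χ²_{0.005,41} = 68.053
Rejection region: χ² < 21.421 or χ² > 68.053
Decision: fail to reject H₀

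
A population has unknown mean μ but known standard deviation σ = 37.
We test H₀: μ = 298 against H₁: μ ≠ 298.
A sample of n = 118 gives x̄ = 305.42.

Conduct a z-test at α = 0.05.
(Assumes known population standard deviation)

Answer: z = 2.1784, reject H₀

Derivation:
Standard error: SE = σ/√n = 37/√118 = 3.4061
z-statistic: z = (x̄ - μ₀)/SE = (305.42 - 298)/3.4061 = 2.1784
Critical value: ±1.960
p-value = 0.0294
Decision: reject H₀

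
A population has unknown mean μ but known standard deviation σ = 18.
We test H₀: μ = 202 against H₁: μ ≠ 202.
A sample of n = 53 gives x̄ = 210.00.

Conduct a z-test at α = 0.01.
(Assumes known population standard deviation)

Standard error: SE = σ/√n = 18/√53 = 2.4725
z-statistic: z = (x̄ - μ₀)/SE = (210.00 - 202)/2.4725 = 3.2356
Critical value: ±2.576
p-value = 0.0012
Decision: reject H₀

Answer: z = 3.2356, reject H₀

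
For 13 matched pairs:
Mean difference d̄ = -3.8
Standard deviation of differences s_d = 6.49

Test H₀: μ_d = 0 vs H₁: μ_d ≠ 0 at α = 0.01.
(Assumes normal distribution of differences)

df = n - 1 = 12
SE = s_d/√n = 6.49/√13 = 1.8000
t = d̄/SE = -3.8/1.8000 = -2.1111
Critical value: t_{0.005,12} = ±3.055
p-value ≈ 0.0564
Decision: fail to reject H₀

Answer: t = -2.1111, fail to reject H₀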